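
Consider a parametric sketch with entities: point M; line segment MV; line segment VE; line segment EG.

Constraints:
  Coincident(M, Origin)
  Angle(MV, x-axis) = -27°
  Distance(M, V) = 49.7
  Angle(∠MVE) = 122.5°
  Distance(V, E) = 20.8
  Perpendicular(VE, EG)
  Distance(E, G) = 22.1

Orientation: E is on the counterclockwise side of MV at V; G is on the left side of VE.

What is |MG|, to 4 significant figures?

51.47

∠MVE = 122.5°, so VE runs at -27.0° + (180° − 122.5°) = 30.50° from the x-axis; with |VE| = 20.8, E = V + 20.8·(cos 30.50°, sin 30.50°) = (62.20, -12.01). The perpendicularity gives EG at right angles to VE; with |EG| = 22.1 on the left of VE, G = E + 22.1·(-0.5075, 0.8616) = (50.99, 7.035). Then |MG| = |G − M| = 51.47.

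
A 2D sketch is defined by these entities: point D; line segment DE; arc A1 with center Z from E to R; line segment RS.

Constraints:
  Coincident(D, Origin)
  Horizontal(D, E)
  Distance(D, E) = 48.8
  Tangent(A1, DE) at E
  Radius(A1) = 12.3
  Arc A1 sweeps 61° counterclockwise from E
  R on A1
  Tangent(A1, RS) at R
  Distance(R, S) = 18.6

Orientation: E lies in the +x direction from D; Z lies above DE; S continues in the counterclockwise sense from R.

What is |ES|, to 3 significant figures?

30.0

On A1, E sits at bearing -90° from Z; a 61° counterclockwise sweep puts R at bearing -29°, so R = Z + 12.3·(cos -29°, sin -29°) = (59.6, 6.34). The tangent condition forces ZR to be normal to RS, so RS runs along (−sin -29°, cos -29°); with |RS| = 18.6, S = (68.6, 22.6). Then |ES| = |S − E| = 30.0.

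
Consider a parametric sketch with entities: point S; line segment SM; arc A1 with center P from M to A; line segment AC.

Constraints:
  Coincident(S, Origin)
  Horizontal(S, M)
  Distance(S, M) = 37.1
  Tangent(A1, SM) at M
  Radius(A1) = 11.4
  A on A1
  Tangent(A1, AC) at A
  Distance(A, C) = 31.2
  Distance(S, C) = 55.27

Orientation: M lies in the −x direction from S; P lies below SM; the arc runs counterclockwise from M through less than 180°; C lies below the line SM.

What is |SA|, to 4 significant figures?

50.07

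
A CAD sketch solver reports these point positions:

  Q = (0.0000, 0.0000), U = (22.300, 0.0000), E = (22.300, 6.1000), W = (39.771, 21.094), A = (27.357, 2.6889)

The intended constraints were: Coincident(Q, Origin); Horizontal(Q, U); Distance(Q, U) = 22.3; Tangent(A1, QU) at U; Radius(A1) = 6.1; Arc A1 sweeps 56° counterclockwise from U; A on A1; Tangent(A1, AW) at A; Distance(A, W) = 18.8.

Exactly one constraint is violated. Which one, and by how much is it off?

Distance(A, W) = 18.8 — off by 3.40.

Q = (0.00, 0.00) ✓; Q.y = 0.00, U.y = 0.00 ✓; |QU| = 22.30 ✓; ∠(EU, UQ) = 90.00° ✓; |EU| = 6.100 ✓; bearing(E→A) − bearing(E→U) = 56.00° ✓; |EA| = 6.100 ✓; ∠(EA, AW) = 90.00° ✓; |AW| = 22.20 ✗.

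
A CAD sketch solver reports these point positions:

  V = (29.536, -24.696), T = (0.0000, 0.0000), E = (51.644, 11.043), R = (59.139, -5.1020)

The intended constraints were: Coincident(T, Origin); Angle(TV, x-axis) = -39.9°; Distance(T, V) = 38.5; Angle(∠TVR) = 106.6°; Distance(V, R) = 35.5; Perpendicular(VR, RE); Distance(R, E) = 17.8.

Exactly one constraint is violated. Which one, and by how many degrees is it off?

Perpendicular(VR, RE) — off by 8.60°.

T = (0.00, 0.00) ✓; TV at -39.90° ✓; |TV| = 38.50 ✓; ∠TVR = 106.6° ✓; |VR| = 35.50 ✓; ∠(VR, RE) = 81.40° ✗; |RE| = 17.80 ✓.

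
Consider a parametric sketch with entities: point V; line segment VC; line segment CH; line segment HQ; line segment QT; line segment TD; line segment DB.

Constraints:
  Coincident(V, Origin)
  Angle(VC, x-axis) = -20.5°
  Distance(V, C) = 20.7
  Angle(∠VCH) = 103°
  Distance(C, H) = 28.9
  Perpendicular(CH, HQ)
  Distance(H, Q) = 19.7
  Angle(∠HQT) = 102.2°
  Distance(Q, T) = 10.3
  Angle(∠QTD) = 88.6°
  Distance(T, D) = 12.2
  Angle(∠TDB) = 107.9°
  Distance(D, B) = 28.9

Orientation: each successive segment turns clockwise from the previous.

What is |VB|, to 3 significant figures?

52.4

V is at the origin; VC runs at -20.5° with length 20.7, so C = (19.4, -7.25). ∠VCH = 103.0° gives CH at -97.5° from the x-axis; with |CH| = 28.9, H = (15.6, -35.9). The perpendicularity gives HQ at right angles to CH, so HQ runs at 172°; with |HQ| = 19.7, Q = (-3.91, -33.3). ∠HQT = 102.2° gives QT at 94.7° from the x-axis; with |QT| = 10.3, T = (-4.76, -23.1). ∠QTD = 88.6° gives TD at 3.30° from the x-axis; with |TD| = 12.2, D = (7.42, -22.4). ∠TDB = 107.9° gives DB at -68.8° from the x-axis; with |DB| = 28.9, B = (17.9, -49.3). Then |VB| = |B − V| = 52.4.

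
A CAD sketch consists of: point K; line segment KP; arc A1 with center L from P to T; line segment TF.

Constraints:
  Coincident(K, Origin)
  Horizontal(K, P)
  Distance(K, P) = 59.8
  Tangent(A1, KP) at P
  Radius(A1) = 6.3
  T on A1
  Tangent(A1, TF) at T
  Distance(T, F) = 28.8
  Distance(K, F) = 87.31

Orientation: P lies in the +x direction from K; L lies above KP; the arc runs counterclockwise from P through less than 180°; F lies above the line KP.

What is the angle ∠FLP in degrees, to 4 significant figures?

123.7°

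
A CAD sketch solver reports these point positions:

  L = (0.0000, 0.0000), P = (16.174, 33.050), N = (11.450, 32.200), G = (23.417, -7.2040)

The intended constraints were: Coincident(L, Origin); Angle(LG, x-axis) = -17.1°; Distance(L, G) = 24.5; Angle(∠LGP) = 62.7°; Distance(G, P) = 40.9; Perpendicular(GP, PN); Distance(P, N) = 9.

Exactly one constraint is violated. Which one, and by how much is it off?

Distance(P, N) = 9 — off by 4.20.

L = (0.00, 0.00) ✓; LG at -17.10° ✓; |LG| = 24.50 ✓; ∠LGP = 62.70° ✓; |GP| = 40.90 ✓; ∠(GP, PN) = 90.00° ✓; |PN| = 4.800 ✗.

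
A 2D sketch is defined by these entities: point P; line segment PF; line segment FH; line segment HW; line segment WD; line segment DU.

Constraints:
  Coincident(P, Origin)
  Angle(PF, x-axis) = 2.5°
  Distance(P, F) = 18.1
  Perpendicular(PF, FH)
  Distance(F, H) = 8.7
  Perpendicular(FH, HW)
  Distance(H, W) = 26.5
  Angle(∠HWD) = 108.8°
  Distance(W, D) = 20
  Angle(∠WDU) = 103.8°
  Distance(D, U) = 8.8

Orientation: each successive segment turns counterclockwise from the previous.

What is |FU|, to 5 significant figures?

29.599

∠HWD = 108.8° gives WD at -106.30° from the x-axis; with |WD| = 20.0, D = (-14.385, -10.871). ∠WDU = 103.8° gives DU at -30.100° from the x-axis; with |DU| = 8.8, U = (-6.7715, -15.284). Then |FU| = |U − F| = 29.599.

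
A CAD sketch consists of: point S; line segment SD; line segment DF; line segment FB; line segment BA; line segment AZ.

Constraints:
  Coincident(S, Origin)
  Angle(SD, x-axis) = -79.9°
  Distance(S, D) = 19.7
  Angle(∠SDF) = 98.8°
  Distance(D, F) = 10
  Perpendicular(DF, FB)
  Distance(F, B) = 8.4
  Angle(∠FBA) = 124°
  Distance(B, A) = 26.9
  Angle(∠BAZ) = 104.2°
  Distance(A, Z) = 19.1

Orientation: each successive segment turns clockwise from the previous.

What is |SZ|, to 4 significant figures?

25.10

S is at the origin; SD runs at -79.9° with length 19.7, so D = (3.455, -19.39). ∠SDF = 98.8° gives DF at -161.1° from the x-axis; with |DF| = 10.0, F = (-6.006, -22.63). DF is perpendicular to FB, so FB runs at 108.9°; with |FB| = 8.4, B = (-8.727, -14.69). ∠FBA = 124.0° gives BA at 52.90° from the x-axis; with |BA| = 26.9, A = (7.499, 6.768). ∠BAZ = 104.2° gives AZ at -22.90° from the x-axis; with |AZ| = 19.1, Z = (25.09, -0.6640). Then |SZ| = |Z − S| = 25.10.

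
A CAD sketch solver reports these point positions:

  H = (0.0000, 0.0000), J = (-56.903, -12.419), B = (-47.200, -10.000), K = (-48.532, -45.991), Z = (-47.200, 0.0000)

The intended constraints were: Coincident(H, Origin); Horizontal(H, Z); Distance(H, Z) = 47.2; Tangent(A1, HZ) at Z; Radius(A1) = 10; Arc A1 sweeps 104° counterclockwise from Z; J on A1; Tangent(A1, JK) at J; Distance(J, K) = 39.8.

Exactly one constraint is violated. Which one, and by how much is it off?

Distance(J, K) = 39.8 — off by 5.20.

H = (0.00, 0.00) ✓; H.y = 0.00, Z.y = 0.00 ✓; |HZ| = 47.20 ✓; ∠(BZ, ZH) = 90.00° ✓; |BZ| = 10.00 ✓; bearing(B→J) − bearing(B→Z) = 104.0° ✓; |BJ| = 10.00 ✓; ∠(BJ, JK) = 90.00° ✓; |JK| = 34.60 ✗.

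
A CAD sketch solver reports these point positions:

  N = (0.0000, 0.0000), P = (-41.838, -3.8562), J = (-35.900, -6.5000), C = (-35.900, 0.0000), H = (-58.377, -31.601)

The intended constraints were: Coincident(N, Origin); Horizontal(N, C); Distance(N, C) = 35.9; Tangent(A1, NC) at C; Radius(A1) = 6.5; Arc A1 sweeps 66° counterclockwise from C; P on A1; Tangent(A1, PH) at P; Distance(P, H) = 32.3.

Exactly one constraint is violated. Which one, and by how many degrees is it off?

Tangent(A1, PH) at P — off by 6.80°.

N = (0.00, 0.00) ✓; N.y = 0.00, C.y = 0.00 ✓; |NC| = 35.90 ✓; ∠(JC, CN) = 90.00° ✓; |JC| = 6.500 ✓; bearing(J→P) − bearing(J→C) = 66.00° ✓; |JP| = 6.500 ✓; ∠(JP, PH) = 96.80° ✗; |PH| = 32.30 ✓.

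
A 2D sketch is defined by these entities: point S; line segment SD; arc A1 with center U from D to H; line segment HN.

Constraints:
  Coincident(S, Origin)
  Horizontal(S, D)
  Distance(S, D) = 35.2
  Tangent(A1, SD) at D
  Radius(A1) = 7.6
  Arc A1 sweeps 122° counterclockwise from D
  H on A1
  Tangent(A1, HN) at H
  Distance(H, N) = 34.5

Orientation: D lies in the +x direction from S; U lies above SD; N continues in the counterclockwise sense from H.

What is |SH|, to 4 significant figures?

43.24

Tangency of A1 to SD means the radius UD is perpendicular to SD, so U = D + (0, 7.6) = (35.20, 7.600). On A1, D sits at bearing -90° from U; a 122° counterclockwise sweep puts H at bearing 32°, so H = U + 7.6·(cos 32°, sin 32°) = (41.65, 11.63). Then |SH| = |H − S| = 43.24.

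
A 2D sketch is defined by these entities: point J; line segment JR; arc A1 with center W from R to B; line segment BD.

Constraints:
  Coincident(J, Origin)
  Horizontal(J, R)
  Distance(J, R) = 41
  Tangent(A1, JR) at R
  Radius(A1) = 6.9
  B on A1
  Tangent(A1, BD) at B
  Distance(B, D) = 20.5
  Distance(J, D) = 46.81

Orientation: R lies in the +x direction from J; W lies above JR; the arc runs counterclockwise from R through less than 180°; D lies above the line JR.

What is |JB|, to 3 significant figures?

48.2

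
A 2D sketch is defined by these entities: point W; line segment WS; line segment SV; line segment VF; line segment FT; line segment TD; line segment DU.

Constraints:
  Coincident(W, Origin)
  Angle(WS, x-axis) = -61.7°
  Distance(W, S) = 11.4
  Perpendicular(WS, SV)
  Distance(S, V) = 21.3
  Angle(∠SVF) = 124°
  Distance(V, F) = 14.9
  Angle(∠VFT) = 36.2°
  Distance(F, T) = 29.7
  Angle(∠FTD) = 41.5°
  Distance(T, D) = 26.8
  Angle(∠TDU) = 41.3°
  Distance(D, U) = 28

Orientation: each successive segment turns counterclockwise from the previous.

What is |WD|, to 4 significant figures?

32.69

∠VFT = 36.2° gives FT at -131.9° from the x-axis; with |FT| = 29.7, T = (5.804, -7.219). ∠FTD = 41.5° gives TD at 6.600° from the x-axis; with |TD| = 26.8, D = (32.43, -4.139). Then |WD| = |D − W| = 32.69.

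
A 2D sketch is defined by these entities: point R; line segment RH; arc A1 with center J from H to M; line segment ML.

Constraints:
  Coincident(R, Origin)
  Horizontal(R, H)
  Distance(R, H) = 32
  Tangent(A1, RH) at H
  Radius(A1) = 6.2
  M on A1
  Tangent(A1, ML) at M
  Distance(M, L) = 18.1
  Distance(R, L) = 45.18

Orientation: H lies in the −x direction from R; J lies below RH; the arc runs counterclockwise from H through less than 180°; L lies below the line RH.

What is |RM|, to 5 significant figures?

38.707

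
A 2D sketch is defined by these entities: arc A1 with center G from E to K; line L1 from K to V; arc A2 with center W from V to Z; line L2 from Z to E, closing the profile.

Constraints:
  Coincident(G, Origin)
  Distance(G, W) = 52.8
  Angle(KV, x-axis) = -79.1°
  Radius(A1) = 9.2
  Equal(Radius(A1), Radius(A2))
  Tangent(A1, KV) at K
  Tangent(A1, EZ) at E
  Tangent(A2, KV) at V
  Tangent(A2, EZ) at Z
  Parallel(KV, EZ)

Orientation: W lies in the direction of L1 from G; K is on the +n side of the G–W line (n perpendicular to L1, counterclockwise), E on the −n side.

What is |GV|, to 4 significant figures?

53.60

The slot axis is L1's direction at -79.1°, so u = (cos -79.1°, sin -79.1°) = (0.1891, -0.9820) and n = (−sin -79.1°, cos -79.1°) = (0.9820, 0.1891). G is at the origin and W lies 52.8 along u from G, so W = 52.8·u = (9.984, -51.85). Tangency of A1 to both parallel lines with radius 9.2 puts K and E at G ± 9.2·n: K = (9.034, 1.740), E = (-9.034, -1.740). Equal radii place V and Z the same way about W: V = W + 9.2·n = (19.02, -50.11), Z = W − 9.2·n = (0.9502, -53.59). Then |GV| = |V − G| = 53.60.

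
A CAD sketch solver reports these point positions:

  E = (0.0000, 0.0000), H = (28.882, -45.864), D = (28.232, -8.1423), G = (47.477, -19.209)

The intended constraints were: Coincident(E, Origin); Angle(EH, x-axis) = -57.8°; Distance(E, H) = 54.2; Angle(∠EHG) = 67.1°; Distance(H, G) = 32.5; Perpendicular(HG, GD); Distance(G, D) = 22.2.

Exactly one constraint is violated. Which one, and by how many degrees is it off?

Perpendicular(HG, GD) — off by 5.00°.

E = (0.00, 0.00) ✓; EH at -57.80° ✓; |EH| = 54.20 ✓; ∠EHG = 67.10° ✓; |HG| = 32.50 ✓; ∠(HG, GD) = 95.00° ✗; |GD| = 22.20 ✓.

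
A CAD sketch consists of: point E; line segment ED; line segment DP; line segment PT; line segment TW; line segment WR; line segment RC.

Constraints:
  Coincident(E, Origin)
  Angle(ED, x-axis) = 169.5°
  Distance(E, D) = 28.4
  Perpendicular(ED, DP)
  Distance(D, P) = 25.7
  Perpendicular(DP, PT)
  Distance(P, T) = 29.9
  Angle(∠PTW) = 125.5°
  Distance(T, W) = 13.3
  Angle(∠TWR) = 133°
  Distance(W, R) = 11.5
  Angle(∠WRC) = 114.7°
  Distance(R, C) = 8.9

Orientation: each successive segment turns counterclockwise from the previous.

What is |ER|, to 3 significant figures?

7.81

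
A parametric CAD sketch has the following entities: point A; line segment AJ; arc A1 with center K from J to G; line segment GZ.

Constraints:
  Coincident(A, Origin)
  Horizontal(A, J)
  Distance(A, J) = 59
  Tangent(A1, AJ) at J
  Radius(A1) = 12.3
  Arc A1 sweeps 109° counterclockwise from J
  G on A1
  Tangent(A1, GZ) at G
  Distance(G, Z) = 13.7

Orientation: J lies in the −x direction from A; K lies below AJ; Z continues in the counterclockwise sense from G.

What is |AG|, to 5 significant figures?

72.487

A1 meets AJ tangentially, so KJ is at right angles to AJ, so K = J + (0, -12.3) = (-59.000, -12.300). On A1, J sits at bearing 90° from K; a 109° counterclockwise sweep puts G at bearing 199°, so G = K + 12.3·(cos 199°, sin 199°) = (-70.630, -16.304). Then |AG| = |G − A| = 72.487.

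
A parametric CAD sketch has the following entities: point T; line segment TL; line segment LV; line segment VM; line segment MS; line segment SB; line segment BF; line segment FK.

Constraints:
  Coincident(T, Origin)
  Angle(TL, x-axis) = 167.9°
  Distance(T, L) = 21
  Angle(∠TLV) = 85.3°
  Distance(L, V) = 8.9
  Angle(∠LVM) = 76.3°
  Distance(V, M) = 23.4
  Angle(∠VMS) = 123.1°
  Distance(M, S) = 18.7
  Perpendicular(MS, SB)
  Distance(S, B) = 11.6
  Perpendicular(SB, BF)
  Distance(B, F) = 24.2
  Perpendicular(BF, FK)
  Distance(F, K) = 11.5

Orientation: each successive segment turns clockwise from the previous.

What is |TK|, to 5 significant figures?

6.7928

SB is perpendicular to BF, so BF runs at 92.600°; with |BF| = 24.2, F = (-9.6365, 6.0139). BF is perpendicular to FK, so FK runs at 2.6000°; with |FK| = 11.5, K = (1.8517, 6.5355). Then |TK| = |K − T| = 6.7928.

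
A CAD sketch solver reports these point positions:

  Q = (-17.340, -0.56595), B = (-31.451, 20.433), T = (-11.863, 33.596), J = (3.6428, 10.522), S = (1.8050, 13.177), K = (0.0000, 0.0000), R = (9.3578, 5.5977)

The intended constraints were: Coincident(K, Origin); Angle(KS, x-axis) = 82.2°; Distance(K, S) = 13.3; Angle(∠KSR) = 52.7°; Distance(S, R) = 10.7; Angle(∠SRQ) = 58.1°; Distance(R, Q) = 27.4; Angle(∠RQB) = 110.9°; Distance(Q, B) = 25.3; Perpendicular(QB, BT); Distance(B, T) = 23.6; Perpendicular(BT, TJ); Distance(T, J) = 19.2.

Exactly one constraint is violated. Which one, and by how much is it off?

Distance(T, J) = 19.2 — off by 8.60.

K = (0.00, 0.00) ✓; KS at 82.20° ✓; |KS| = 13.30 ✓; ∠KSR = 52.70° ✓; |SR| = 10.70 ✓; ∠SRQ = 58.10° ✓; |RQ| = 27.40 ✓; ∠RQB = 110.9° ✓; |QB| = 25.30 ✓; ∠(QB, BT) = 90.00° ✓; |BT| = 23.60 ✓; ∠(BT, TJ) = 90.00° ✓; |TJ| = 27.80 ✗.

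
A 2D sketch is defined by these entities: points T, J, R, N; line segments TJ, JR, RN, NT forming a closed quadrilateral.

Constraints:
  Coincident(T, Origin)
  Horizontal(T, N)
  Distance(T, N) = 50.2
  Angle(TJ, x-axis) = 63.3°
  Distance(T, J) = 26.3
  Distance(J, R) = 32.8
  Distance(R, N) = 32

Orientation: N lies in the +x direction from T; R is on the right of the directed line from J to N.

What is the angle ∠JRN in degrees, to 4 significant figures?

87.96°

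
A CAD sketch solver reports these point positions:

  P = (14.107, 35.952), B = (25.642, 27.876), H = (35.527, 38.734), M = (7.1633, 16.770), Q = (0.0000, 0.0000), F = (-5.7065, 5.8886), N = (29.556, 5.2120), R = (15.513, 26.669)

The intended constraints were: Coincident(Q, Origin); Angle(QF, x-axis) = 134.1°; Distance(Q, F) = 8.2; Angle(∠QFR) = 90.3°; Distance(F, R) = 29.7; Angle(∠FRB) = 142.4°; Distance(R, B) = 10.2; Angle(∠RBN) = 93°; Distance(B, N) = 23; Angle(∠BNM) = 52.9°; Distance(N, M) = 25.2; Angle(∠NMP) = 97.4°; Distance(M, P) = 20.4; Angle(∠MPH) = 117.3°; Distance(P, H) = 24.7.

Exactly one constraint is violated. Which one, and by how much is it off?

Distance(P, H) = 24.7 — off by 3.10.

Q = (0.00, 0.00) ✓; QF at 134.1° ✓; |QF| = 8.200 ✓; ∠QFR = 90.30° ✓; |FR| = 29.70 ✓; ∠FRB = 142.4° ✓; |RB| = 10.20 ✓; ∠RBN = 93.00° ✓; |BN| = 23.00 ✓; ∠BNM = 52.90° ✓; |NM| = 25.20 ✓; ∠NMP = 97.40° ✓; |MP| = 20.40 ✓; ∠MPH = 117.3° ✓; |PH| = 21.60 ✗.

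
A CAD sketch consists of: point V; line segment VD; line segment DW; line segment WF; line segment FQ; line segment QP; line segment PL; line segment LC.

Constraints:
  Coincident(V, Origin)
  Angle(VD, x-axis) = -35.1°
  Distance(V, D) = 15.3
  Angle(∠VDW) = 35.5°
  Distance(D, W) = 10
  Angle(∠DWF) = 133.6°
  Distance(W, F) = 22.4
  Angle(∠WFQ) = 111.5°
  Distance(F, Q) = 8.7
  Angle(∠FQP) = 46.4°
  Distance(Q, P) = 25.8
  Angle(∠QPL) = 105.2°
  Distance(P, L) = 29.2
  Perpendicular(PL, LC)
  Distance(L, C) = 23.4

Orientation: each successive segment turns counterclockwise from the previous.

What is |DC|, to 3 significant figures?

49.7

∠QPL = 105.2° gives PL at 72.7° from the x-axis; with |PL| = 29.2, L = (17.0, 30.7). PL ⟂ LC, so LC runs at 163°; with |LC| = 23.4, C = (-5.34, 37.6). Then |DC| = |C − D| = 49.7.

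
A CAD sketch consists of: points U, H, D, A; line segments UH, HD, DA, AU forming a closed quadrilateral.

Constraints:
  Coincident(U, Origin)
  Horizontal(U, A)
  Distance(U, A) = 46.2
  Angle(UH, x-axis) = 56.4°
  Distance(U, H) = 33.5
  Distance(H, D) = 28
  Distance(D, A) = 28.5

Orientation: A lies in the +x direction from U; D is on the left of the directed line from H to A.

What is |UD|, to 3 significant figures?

54.6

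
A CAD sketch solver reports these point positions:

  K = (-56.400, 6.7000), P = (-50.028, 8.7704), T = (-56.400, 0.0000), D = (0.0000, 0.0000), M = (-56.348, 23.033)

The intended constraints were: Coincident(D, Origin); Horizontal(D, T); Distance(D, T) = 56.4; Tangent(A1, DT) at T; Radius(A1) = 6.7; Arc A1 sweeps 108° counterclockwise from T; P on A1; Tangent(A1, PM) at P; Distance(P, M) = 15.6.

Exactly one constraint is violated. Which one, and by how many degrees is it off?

Tangent(A1, PM) at P — off by 5.90°.

D = (0.00, 0.00) ✓; D.y = 0.00, T.y = 0.00 ✓; |DT| = 56.40 ✓; ∠(KT, TD) = 90.00° ✓; |KT| = 6.700 ✓; bearing(K→P) − bearing(K→T) = 108.0° ✓; |KP| = 6.700 ✓; ∠(KP, PM) = 84.10° ✗; |PM| = 15.60 ✓.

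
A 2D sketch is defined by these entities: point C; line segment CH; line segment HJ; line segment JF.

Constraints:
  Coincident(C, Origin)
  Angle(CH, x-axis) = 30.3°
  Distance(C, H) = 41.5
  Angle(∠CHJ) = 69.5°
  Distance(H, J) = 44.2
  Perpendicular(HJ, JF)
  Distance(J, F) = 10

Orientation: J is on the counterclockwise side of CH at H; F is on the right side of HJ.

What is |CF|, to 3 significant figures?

57.2

∠CHJ = 69.5°, so HJ runs at 30.3° + (180° − 69.5°) = 141° from the x-axis; with |HJ| = 44.2, J = H + 44.2·(cos 141°, sin 141°) = (1.58, 48.9). The perpendicularity gives JF at right angles to HJ; with |JF| = 10.0 on the right of HJ, F = J + 10.0·(0.632, 0.775) = (7.90, 56.6). Then |CF| = |F − C| = 57.2.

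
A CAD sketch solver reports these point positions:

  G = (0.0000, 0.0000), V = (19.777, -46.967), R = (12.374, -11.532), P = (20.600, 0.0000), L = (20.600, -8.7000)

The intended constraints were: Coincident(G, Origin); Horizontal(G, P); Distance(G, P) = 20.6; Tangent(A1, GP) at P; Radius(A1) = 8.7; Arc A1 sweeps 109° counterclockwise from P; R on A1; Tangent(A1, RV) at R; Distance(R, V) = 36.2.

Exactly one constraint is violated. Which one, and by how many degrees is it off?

Tangent(A1, RV) at R — off by 7.20°.

G = (0.00, 0.00) ✓; G.y = 0.00, P.y = 0.00 ✓; |GP| = 20.60 ✓; ∠(LP, PG) = 90.00° ✓; |LP| = 8.700 ✓; bearing(L→R) − bearing(L→P) = 109.0° ✓; |LR| = 8.700 ✓; ∠(LR, RV) = 97.20° ✗; |RV| = 36.20 ✓.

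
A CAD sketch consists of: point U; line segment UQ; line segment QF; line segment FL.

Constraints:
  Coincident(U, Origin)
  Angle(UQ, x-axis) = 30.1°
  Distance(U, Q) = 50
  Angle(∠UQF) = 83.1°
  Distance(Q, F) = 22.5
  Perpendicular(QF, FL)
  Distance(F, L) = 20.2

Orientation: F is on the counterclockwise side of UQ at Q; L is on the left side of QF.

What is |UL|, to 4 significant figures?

33.74

U is at the origin; UQ runs at 30.1° with length 50.0, so Q = 50.0·(cos 30.1°, sin 30.1°) = (43.26, 25.08). ∠UQF = 83.1°, so QF runs at 30.1° + (180° − 83.1°) = 127.0° from the x-axis; with |QF| = 22.5, F = Q + 22.5·(cos 127.0°, sin 127.0°) = (29.72, 43.04). QF ⟂ FL; with |FL| = 20.2 on the left of QF, L = F + 20.2·(-0.7986, -0.6018) = (13.58, 30.89). Then |UL| = |L − U| = 33.74.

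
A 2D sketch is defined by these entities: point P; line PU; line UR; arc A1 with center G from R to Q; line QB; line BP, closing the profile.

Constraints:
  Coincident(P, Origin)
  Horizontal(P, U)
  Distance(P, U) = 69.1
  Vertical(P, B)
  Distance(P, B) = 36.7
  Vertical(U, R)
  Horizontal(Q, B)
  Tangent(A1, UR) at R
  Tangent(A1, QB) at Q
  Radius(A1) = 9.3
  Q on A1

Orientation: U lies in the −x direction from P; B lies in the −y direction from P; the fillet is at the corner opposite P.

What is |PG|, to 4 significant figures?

65.78

P is at the origin; PU is horizontal with |PU| = 69.1 and U on the −x side, so U = (-69.10, 0.000). P and B share the same x with |PB| = 36.7 and B on the −y side, so B = (0.000, -36.70). The virtual corner opposite P is at (-69.10, -36.70). A1 meets UR tangentially, so GR is at right angles to UR and tangency of A1 to QB means the radius GQ is perpendicular to QB, with radius 9.3, so the center G sits 9.3 in from both sides at G = (-59.80, -27.40). Then |PG| = |G − P| = 65.78.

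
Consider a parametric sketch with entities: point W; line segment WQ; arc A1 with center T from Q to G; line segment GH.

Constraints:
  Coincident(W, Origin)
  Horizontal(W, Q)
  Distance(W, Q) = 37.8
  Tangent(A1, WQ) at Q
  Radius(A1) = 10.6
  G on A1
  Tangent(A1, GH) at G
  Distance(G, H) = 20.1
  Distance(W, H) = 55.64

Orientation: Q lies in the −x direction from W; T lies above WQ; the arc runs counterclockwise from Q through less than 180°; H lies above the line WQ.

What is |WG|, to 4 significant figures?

35.79

Checks: W.y = 0.00, Q.y = 0.00 ✓; |TG| = 10.60 ✓; ∠(TG, GH) = 90.00° ✓; |GH| = 20.10 ✓; |WH| = 55.64 ✓.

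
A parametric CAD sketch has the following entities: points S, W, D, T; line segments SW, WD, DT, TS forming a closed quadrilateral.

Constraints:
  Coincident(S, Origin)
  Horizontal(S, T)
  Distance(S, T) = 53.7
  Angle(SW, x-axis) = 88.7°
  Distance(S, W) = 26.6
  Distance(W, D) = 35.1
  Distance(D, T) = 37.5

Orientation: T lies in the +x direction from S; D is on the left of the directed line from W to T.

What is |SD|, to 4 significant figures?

47.97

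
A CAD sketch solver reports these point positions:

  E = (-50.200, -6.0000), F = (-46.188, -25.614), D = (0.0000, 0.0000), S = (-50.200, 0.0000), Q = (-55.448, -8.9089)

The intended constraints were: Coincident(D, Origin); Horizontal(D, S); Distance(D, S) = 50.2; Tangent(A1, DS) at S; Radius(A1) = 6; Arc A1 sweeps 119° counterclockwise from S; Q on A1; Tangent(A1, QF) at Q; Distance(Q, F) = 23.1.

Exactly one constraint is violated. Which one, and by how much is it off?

Distance(Q, F) = 23.1 — off by 4.00.

D = (0.00, 0.00) ✓; D.y = 0.00, S.y = 0.00 ✓; |DS| = 50.20 ✓; ∠(ES, SD) = 90.00° ✓; |ES| = 6.000 ✓; bearing(E→Q) − bearing(E→S) = 119.0° ✓; |EQ| = 6.000 ✓; ∠(EQ, QF) = 90.00° ✓; |QF| = 19.10 ✗.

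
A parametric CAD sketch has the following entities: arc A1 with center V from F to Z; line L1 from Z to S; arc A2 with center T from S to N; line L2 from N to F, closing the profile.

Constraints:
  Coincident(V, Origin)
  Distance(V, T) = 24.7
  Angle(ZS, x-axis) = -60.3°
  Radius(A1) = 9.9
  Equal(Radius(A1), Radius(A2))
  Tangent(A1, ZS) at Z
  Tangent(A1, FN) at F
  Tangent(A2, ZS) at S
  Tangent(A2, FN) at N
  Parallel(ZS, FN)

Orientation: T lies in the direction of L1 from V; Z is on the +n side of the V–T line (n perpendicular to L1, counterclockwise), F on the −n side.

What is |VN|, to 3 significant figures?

26.6

The slot axis is L1's direction at -60.3°, so u = (cos -60.3°, sin -60.3°) = (0.495, -0.869) and n = (−sin -60.3°, cos -60.3°) = (0.869, 0.495). V is at the origin and T lies 24.7 along u from V, so T = 24.7·u = (12.2, -21.5). Tangency of A1 to both parallel lines with radius 9.9 puts Z and F at V ± 9.9·n: Z = (8.60, 4.91), F = (-8.60, -4.91). Equal radii place S and N the same way about T: S = T + 9.9·n = (20.8, -16.6), N = T − 9.9·n = (3.64, -26.4). Then |VN| = |N − V| = 26.6.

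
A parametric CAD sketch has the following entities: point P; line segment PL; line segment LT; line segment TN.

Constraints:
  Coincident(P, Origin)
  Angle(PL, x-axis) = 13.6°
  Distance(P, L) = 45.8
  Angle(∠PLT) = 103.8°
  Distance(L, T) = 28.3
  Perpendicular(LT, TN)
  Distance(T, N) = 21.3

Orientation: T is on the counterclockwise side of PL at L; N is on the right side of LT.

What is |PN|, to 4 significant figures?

76.59

P is at the origin; PL runs at 13.6° with length 45.8, so L = 45.8·(cos 13.6°, sin 13.6°) = (44.52, 10.77). ∠PLT = 103.8°, so LT runs at 13.6° + (180° − 103.8°) = 89.80° from the x-axis; with |LT| = 28.3, T = L + 28.3·(cos 89.80°, sin 89.80°) = (44.61, 39.07). The perpendicularity gives TN at right angles to LT; with |TN| = 21.3 on the right of LT, N = T + 21.3·(1.000, -0.003491) = (65.91, 38.99). Then |PN| = |N − P| = 76.59.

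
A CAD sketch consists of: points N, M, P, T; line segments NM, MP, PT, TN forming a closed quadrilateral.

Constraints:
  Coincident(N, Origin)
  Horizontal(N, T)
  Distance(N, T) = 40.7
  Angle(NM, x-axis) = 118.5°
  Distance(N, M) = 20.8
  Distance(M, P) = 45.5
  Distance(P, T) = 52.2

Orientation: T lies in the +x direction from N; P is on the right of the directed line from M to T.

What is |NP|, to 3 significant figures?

27.1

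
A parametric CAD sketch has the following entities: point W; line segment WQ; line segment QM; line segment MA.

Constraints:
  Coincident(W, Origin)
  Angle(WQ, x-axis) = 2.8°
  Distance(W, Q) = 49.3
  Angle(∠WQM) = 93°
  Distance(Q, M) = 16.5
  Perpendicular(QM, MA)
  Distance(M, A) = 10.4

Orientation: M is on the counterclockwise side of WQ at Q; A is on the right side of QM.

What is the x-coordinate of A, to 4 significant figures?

59.70

W is at the origin; WQ runs at 2.8° with length 49.3, so Q = 49.3·(cos 2.8°, sin 2.8°) = (49.24, 2.408). ∠WQM = 93.0°, so QM runs at 2.8° + (180° − 93.0°) = 89.80° from the x-axis; with |QM| = 16.5, M = Q + 16.5·(cos 89.80°, sin 89.80°) = (49.30, 18.91). The perpendicularity gives MA at right angles to QM; with |MA| = 10.4 on the right of QM, A = M + 10.4·(1.000, -0.003491) = (59.70, 18.87). So A.x = 59.70.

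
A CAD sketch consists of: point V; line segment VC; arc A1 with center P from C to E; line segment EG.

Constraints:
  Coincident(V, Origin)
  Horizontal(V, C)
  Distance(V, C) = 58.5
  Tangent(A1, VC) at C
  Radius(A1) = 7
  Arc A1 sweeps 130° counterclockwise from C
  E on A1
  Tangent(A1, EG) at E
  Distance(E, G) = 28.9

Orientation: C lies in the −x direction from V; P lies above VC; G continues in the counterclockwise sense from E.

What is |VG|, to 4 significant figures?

79.21

V is at the origin; VC is horizontal with |VC| = 58.5 and C on the −x side, so C = (-58.50, 0.000). A1 meets VC tangentially, so PC is at right angles to VC, so P = C + (0, 7) = (-58.50, 7.000). On A1, C sits at bearing -90° from P; a 130° counterclockwise sweep puts E at bearing 40°, so E = P + 7.0·(cos 40°, sin 40°) = (-53.14, 11.50). Since A1 is tangent to EG there, PE ⟂ EG, so EG runs along (−sin 40°, cos 40°); with |EG| = 28.9, G = (-71.71, 33.64). Then |VG| = |G − V| = 79.21.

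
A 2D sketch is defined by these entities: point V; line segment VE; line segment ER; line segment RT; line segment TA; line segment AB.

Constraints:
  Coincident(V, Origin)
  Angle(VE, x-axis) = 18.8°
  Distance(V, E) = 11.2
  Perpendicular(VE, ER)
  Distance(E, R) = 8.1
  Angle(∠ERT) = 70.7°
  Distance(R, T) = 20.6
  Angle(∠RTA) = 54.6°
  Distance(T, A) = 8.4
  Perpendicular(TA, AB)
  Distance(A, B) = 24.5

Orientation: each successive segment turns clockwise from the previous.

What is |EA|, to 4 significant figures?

13.08

V is at the origin; VE runs at 18.8° with length 11.2, so E = (10.60, 3.609). The perpendicularity gives ER at right angles to VE, so ER runs at -71.20°; with |ER| = 8.1, R = (13.21, -4.058). ∠ERT = 70.7° gives RT at 179.5° from the x-axis; with |RT| = 20.6, T = (-7.386, -3.879). ∠RTA = 54.6° gives TA at 54.10° from the x-axis; with |TA| = 8.4, A = (-2.461, 2.926). Then |EA| = |A − E| = 13.08.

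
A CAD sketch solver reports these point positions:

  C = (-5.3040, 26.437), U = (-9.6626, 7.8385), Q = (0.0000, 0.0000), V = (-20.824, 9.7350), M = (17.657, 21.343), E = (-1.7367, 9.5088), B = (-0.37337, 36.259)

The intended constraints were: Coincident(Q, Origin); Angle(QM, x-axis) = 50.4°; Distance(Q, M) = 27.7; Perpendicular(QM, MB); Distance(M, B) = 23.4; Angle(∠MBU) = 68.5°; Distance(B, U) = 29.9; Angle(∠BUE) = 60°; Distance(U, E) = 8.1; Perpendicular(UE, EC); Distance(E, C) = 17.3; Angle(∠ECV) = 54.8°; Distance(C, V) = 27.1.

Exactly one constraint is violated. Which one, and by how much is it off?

Distance(C, V) = 27.1 — off by 4.30.

Q = (0.00, 0.00) ✓; QM at 50.40° ✓; |QM| = 27.70 ✓; ∠(QM, MB) = 90.00° ✓; |MB| = 23.40 ✓; ∠MBU = 68.50° ✓; |BU| = 29.90 ✓; ∠BUE = 60.00° ✓; |UE| = 8.100 ✓; ∠(UE, EC) = 90.00° ✓; |EC| = 17.30 ✓; ∠ECV = 54.80° ✓; |CV| = 22.80 ✗.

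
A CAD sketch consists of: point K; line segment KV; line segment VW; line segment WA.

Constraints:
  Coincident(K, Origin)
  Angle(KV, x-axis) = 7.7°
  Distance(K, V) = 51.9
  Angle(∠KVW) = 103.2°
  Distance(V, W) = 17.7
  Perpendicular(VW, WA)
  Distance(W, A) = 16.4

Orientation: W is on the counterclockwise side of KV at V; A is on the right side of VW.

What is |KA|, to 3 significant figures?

73.2

K is at the origin; KV runs at 7.7° with length 51.9, so V = 51.9·(cos 7.7°, sin 7.7°) = (51.4, 6.95). ∠KVW = 103.2°, so VW runs at 7.7° + (180° − 103.2°) = 84.5° from the x-axis; with |VW| = 17.7, W = V + 17.7·(cos 84.5°, sin 84.5°) = (53.1, 24.6). VW ⟂ WA; with |WA| = 16.4 on the right of VW, A = W + 16.4·(0.995, -0.0958) = (69.5, 23.0). Then |KA| = |A − K| = 73.2.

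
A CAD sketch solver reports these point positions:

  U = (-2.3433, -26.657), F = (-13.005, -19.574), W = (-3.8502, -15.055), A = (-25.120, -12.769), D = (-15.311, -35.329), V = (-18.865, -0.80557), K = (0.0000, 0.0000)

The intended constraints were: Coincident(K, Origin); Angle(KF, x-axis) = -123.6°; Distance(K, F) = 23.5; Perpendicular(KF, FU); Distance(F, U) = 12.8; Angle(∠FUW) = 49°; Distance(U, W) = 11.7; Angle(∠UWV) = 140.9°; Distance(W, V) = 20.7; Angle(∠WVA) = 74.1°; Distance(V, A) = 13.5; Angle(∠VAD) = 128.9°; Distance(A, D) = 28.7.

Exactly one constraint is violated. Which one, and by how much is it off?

Distance(A, D) = 28.7 — off by 4.10.

K = (0.00, 0.00) ✓; KF at -123.6° ✓; |KF| = 23.50 ✓; ∠(KF, FU) = 90.00° ✓; |FU| = 12.80 ✓; ∠FUW = 49.00° ✓; |UW| = 11.70 ✓; ∠UWV = 140.9° ✓; |WV| = 20.70 ✓; ∠WVA = 74.10° ✓; |VA| = 13.50 ✓; ∠VAD = 128.9° ✓; |AD| = 24.60 ✗.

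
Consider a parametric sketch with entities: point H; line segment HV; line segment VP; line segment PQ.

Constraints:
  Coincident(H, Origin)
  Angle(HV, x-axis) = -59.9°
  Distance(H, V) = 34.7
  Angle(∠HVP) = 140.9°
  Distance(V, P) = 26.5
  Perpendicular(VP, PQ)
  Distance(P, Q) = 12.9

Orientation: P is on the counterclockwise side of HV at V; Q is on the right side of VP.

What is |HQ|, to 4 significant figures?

63.75

H is at the origin; HV runs at -59.9° with length 34.7, so V = 34.7·(cos -59.9°, sin -59.9°) = (17.40, -30.02). ∠HVP = 140.9°, so VP runs at -59.9° + (180° − 140.9°) = -20.80° from the x-axis; with |VP| = 26.5, P = V + 26.5·(cos -20.80°, sin -20.80°) = (42.18, -39.43). The perpendicularity gives PQ at right angles to VP; with |PQ| = 12.9 on the right of VP, Q = P + 12.9·(-0.3551, -0.9348) = (37.59, -51.49). Then |HQ| = |Q − H| = 63.75.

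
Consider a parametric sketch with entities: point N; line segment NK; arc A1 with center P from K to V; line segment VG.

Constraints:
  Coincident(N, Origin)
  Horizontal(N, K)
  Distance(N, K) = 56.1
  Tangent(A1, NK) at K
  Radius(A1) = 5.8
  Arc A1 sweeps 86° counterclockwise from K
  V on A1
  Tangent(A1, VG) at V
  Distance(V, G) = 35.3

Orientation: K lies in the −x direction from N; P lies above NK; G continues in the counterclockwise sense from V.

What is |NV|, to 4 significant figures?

50.60

N is at the origin; N and K share the same y with |NK| = 56.1 and K on the −x side, so K = (-56.10, 0.000). Since A1 is tangent to NK there, PK ⟂ NK, so P = K + (0, 5.8) = (-56.10, 5.800). On A1, K sits at bearing -90° from P; an 86° counterclockwise sweep puts V at bearing -4°, so V = P + 5.8·(cos -4°, sin -4°) = (-50.31, 5.395). Then |NV| = |V − N| = 50.60.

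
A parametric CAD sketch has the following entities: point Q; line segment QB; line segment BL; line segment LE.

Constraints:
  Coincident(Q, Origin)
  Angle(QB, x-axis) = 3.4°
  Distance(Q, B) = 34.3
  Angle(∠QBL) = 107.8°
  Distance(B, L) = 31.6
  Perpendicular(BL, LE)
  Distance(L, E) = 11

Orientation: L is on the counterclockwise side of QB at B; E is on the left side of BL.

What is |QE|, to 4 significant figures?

47.33

Q is at the origin; QB runs at 3.4° with length 34.3, so B = 34.3·(cos 3.4°, sin 3.4°) = (34.24, 2.034). ∠QBL = 107.8°, so BL runs at 3.4° + (180° − 107.8°) = 75.60° from the x-axis; with |BL| = 31.6, L = B + 31.6·(cos 75.60°, sin 75.60°) = (42.10, 32.64). BL is perpendicular to LE; with |LE| = 11.0 on the left of BL, E = L + 11.0·(-0.9686, 0.2487) = (31.44, 35.38). Then |QE| = |E − Q| = 47.33.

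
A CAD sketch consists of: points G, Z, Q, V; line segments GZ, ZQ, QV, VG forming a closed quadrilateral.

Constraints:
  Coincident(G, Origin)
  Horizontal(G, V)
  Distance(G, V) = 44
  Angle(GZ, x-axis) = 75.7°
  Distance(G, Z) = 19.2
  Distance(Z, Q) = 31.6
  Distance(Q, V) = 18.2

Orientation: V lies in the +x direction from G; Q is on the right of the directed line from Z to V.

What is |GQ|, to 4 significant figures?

26.73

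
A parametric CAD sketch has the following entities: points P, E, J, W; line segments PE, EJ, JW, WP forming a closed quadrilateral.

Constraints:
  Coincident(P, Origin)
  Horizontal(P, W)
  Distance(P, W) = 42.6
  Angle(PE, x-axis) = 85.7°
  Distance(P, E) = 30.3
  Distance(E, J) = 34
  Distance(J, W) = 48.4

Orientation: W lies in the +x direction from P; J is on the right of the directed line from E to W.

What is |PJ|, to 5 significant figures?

6.3806

Checks: |EJ| = 34.00 ✓; |JW| = 48.40 ✓.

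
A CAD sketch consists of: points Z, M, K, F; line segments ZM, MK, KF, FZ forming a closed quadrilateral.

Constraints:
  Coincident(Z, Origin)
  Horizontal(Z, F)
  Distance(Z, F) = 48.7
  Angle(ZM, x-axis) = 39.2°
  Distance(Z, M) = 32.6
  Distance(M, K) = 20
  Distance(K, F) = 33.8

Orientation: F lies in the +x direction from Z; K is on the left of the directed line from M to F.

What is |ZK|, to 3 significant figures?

52.6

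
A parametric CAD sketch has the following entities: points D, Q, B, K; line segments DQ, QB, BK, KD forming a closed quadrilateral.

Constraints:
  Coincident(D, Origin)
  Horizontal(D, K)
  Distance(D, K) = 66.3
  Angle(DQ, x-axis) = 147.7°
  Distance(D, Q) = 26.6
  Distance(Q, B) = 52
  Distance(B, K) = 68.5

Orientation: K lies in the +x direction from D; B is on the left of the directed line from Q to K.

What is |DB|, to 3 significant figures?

50.8

D is at the origin; D and K share the same y with |DK| = 66.3 and K in +x, so K = (66.3, 0). DQ runs at 147.7° with |DQ| = 26.6, so Q = (-22.5, 14.2). B is determined by |QB| = 52.0 and |BK| = 68.5 together: it lies at the intersection of circle(Q, 52.0) and circle(K, 68.5). With |QK| = 89.9, the foot of the radical line on QK is 33.9 from Q and the perpendicular offset is √(52.0² − 33.9²) = 39.4. Taking the left-of-QK solution: B = (17.2, 47.8).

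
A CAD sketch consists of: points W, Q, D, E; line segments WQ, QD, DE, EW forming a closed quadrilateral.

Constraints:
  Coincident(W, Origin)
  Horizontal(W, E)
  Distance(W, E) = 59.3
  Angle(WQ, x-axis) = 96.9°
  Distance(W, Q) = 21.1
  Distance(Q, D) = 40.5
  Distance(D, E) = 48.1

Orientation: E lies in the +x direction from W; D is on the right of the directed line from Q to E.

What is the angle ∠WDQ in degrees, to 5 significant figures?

16.990°

Checks: |WE| = 59.30 ✓; |WQ| = 21.10 ✓; |QD| = 40.50 ✓; |DE| = 48.10 ✓.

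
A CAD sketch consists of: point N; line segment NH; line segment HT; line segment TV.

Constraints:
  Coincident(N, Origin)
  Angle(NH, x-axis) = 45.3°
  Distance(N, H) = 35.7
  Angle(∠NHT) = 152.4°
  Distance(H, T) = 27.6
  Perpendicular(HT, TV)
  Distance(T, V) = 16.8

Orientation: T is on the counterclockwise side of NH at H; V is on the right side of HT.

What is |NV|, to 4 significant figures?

67.98

∠NHT = 152.4°, so HT runs at 45.3° + (180° − 152.4°) = 72.90° from the x-axis; with |HT| = 27.6, T = H + 27.6·(cos 72.90°, sin 72.90°) = (33.23, 51.76). HT ⟂ TV; with |TV| = 16.8 on the right of HT, V = T + 16.8·(0.9558, -0.2940) = (49.28, 46.82). Then |NV| = |V − N| = 67.98.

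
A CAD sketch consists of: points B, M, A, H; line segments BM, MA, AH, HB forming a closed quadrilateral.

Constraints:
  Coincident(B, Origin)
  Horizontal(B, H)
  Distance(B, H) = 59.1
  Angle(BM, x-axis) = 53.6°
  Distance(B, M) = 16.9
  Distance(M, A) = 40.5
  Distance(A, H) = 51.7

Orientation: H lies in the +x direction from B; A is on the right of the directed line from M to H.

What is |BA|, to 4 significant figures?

30.45

Checks: BM at 53.60° ✓; |MA| = 40.50 ✓; |AH| = 51.70 ✓.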